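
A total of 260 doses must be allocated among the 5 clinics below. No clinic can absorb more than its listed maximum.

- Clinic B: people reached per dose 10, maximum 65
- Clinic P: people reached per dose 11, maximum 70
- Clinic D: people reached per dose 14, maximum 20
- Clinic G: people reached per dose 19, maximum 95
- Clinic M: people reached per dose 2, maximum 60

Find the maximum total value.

Rank by people reached per dose: Clinic G 19 > Clinic D 14 > Clinic P 11 > Clinic B 10 > Clinic M 2.
Clinic G takes 95 to reach its cap of 95 → 165 left.
Clinic D takes 20 to reach its cap of 20 → 145 left.
Give Clinic P 70 to hit its cap of 70 → 75 left.
Clinic B takes 65 to reach its cap of 65 → 10 left.
Clinic M has room for 60 but only 10 remain, so it gets 10.
Total = 10×65 + 11×70 + 14×20 + 19×95 + 2×10 = 3525.

3525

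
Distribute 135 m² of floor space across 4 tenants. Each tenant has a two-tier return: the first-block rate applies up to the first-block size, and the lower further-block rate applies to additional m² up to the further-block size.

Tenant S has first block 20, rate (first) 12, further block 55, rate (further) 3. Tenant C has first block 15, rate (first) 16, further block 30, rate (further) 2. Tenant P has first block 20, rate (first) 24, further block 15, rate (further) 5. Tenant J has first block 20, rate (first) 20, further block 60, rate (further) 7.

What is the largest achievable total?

Treat each block as its own option and order by rate: Tenant P/first 24 > Tenant J/first 20 > Tenant C/first 16 > Tenant S/first 12 > Tenant J/second 7 > Tenant P/second 5 > Tenant S/second 3 > Tenant C/second 2.
Tenant P first at 24: fill all 20 → 115 left.
Tenant J/first (20): +20 → 95 left.
Tenant C/first (16): +15 → 80 left.
Tenant S/first (12): +20 → 60 left.
Tenant J second at 7: fill all 60 → 0 left.
Total = 24×20 + 20×20 + 16×15 + 12×20 + 7×60 = 1780.

1780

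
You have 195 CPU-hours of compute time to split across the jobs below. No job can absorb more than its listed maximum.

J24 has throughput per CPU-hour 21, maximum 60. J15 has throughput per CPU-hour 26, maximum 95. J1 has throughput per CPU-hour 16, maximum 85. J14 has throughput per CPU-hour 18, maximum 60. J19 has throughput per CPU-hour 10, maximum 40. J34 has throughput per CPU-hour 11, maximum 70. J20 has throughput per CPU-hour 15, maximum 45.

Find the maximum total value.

Rank by throughput per CPU-hour: J15 26 > J24 21 > J14 18 > J1 16 > J20 15 > J34 11 > J19 10.
J15: +95 to 95 (cap) → 100 left.
J24: +60 to 60 (cap) → 40 left.
J14: +40 (room for 60) → 40. Pool exhausted.
Total = 21×60 + 26×95 + 18×40 = 4450.

4450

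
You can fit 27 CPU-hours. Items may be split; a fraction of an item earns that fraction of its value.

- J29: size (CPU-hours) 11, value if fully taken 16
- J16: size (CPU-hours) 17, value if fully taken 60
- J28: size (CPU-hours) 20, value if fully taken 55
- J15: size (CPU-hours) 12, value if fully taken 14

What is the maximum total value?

Rank by value-to-size ratio: J16 60/17≈3.53, J28 55/20≈2.75, J29 16/11≈1.45, J15 14/12≈1.17.
J16: take in full, 17 CPU-hours for value 60 → 10 left.
10 CPU-hours left: a 10/20 share of J28 gives 55×10/20 = 27.5.
Total value = 87.5.

87.5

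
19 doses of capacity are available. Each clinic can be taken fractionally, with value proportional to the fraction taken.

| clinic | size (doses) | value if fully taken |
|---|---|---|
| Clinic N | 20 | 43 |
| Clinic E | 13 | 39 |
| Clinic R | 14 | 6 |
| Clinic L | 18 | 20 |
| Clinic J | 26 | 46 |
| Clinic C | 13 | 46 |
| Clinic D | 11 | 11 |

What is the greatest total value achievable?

Rank by value-to-size ratio: Clinic C 46/13≈3.54, Clinic E 39/13≈3, Clinic N 43/20≈2.15, Clinic J 46/26≈1.77, Clinic L 20/18≈1.11, Clinic D 11/11≈1, Clinic R 6/14≈0.429.
All 13 doses of Clinic C fit (value 46) → 6 remain.
Only 6 doses remain; take 6/13 of Clinic E for value 39×6/13 = 18.
Total value = 64.

64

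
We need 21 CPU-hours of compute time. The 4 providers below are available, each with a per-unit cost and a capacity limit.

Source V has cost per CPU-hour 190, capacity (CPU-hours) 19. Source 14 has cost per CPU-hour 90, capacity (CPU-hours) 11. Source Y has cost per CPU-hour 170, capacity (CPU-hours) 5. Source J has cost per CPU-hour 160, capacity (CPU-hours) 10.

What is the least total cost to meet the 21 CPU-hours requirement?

2590

Cheapest first:
Source 14 (90): use full 11 ; 10 CPU-hours to go.
Source J at 160: take all 10 CPU-hours ; 0 still needed.
Source Y, Source V: unused.
Cost = 11×90 + 10×160 = 2590.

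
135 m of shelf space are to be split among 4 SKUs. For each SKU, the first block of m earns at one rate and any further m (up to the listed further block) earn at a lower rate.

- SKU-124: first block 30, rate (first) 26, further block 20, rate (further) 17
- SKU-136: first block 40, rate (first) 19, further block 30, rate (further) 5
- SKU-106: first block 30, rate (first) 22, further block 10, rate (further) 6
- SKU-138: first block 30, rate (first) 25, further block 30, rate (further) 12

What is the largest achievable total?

Order all 8 blocks by rate: SKU-124/tier1 26 > SKU-138/tier1 25 > SKU-106/tier1 22 > SKU-136/tier1 19 > SKU-124/tier2 17 > SKU-138/tier2 12 > SKU-106/tier2 6 > SKU-136/tier2 5.
SKU-124/tier1 (26): +30 — 105 left.
Fill SKU-138 tier1 block (30 at 25) — 75 left.
SKU-106/tier1 (22): +30 — 45 left.
SKU-136 tier1 at 19: fill all 40 — 5 left.
SKU-124 tier2 at 17: only 5 left, fill 5.
Total = 26×30 + 25×30 + 22×30 + 19×40 + 17×5 = 3035.

3035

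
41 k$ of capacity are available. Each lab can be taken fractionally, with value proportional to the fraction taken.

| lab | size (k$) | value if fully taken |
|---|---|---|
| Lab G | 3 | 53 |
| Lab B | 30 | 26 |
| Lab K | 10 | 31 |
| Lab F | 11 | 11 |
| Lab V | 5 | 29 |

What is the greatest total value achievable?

134.4

Best value per unit of size first: Lab G 53/3≈17.7, Lab V 29/5≈5.8, Lab K 31/10≈3.1, Lab F 11/11≈1, Lab B 26/30≈0.867.
Take all of Lab G (3 k$, value 53) ; 38 k$ left.
Lab V: take in full, 5 k$ for value 29 ; 33 left.
All 10 k$ of Lab K fit (value 31) ; 23 remain.
Lab F: take in full, 11 k$ for value 11 ; 12 left.
Fill the last 12 k$ with part of Lab B: 12/30 of it earns 10.4.
Total value = 134.4.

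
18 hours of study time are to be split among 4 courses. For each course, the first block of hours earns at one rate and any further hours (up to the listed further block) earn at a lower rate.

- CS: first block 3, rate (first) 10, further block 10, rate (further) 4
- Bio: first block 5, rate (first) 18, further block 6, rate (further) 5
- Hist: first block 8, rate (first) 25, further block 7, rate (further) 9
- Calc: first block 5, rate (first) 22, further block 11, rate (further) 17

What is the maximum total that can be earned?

Rank every tier by rate: Hist/first 25 > Calc/first 22 > Bio/first 18 > Calc/second 17 > CS/first 10 > Hist/second 9 > Bio/second 5 > CS/second 4.
Hist/first (25): +8 → 10 left.
Calc/first (22): +5 → 5 left.
Fill Bio first block (5 at 18) → 0 left.
Total = 25×8 + 22×5 + 18×5 = 400.

400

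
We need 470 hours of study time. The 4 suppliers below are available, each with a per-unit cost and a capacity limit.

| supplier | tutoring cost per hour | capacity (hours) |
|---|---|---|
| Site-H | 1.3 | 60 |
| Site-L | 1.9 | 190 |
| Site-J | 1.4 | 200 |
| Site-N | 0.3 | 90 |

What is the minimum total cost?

Use suppliers in increasing cost order.
Take 90 from Site-N at 0.3 ; need 380 more.
Take 60 from Site-H at 1.3 ; need 320 more.
Take 200 from Site-J at 1.4 ; need 120 more.
Take 120 from Site-L at 1.9 to finish.
Cost = 90×0.3 + 60×1.3 + 200×1.4 + 120×1.9 = 613.

613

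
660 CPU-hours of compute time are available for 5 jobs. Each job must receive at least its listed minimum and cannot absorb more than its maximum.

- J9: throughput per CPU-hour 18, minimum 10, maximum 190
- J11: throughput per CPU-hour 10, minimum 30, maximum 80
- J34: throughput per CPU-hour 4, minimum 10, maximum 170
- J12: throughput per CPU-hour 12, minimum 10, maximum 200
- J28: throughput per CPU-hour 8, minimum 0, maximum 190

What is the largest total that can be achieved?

Meeting every minimum uses 10+30+10+10+0 = 60 CPU-hours, leaving 600.
Order the jobs by throughput per CPU-hour: J9 18 > J12 12 > J11 10 > J28 8 > J34 4.
J9: +180 to 190 (cap) → 420 left.
Give J12 190 more to hit its cap of 200 → 230 left.
J11 takes 50 more to reach its cap of 80 → 180 left.
J28 has room for 190 more but only 180 remain, so it gets 180.
Total = 18×190 + 10×80 + 4×10 + 12×200 + 8×180 = 8100.

8100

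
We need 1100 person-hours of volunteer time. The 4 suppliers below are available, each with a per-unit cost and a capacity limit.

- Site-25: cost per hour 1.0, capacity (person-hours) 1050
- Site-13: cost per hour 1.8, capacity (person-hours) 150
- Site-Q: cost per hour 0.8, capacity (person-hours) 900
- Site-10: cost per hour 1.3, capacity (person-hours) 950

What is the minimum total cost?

Fill from the cheapest supplier first.
Take 900 from Site-Q at 0.8 → need 200 more.
Take 200 from Site-25 at 1.0 to finish.
Site-10, Site-13: unused.
Cost = 900×0.8 + 200×1.0 = 920.

920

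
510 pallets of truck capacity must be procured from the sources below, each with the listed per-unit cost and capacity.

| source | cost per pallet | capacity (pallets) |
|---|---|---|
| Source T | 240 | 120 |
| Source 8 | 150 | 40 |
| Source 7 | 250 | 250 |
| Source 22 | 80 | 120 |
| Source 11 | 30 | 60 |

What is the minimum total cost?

Cheapest first:
Source 11 at 30: take all 60 pallets → 450 still needed.
Source 22 at 80: take all 120 pallets → 330 still needed.
Source 8 (150): use full 40 → 290 pallets to go.
Source T (240): use full 120 → 170 pallets to go.
Source 7 at 250: take 170 of its 250 → requirement met.
Cost = 60×30 + 120×80 + 40×150 + 120×240 + 170×250 = 88700.

88700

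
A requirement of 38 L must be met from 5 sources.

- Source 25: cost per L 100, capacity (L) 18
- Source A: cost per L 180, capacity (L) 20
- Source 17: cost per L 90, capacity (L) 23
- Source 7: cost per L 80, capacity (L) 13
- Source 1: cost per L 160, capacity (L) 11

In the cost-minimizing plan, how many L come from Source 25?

Use sources in increasing cost order.
Source 7 at 80: take all 13 L ; 25 still needed.
Source 17 (90): use full 23 ; 2 L to go.
Source 25 (100): take the remaining 2 ; done.
Source 1, Source A: unused.

2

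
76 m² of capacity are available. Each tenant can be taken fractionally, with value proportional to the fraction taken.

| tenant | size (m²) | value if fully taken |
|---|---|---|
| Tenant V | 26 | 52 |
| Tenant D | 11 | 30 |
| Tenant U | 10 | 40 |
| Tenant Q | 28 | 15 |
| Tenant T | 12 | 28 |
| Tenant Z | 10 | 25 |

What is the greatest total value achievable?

Sort by value density: Tenant U 40/10≈4, Tenant D 30/11≈2.73, Tenant Z 25/10≈2.5, Tenant T 28/12≈2.33, Tenant V 52/26≈2, Tenant Q 15/28≈0.536.
All 10 m² of Tenant U fit (value 40) → 66 remain.
Take all of Tenant D (11 m², value 30) → 55 m² left.
Take all of Tenant Z (10 m², value 25) → 45 m² left.
Take all of Tenant T (12 m², value 28) → 33 m² left.
Tenant V: take in full, 26 m² for value 52 → 7 left.
7 m² left: a 7/28 share of Tenant Q gives 15×7/28 = 3.75.
Total value = 178.75.

178.75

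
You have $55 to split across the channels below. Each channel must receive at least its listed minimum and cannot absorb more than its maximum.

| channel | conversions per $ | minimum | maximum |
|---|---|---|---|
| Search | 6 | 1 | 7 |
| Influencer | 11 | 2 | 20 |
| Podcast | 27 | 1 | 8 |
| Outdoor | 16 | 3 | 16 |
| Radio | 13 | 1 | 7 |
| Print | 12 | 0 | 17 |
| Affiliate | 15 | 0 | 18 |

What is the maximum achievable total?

897

Meeting every minimum uses 1+2+1+3+1+0+0 = 8 $, leaving 47.
Rank by conversions per $: Podcast 27 > Outdoor 16 > Affiliate 15 > Radio 13 > Print 12 > Influencer 11 > Search 6.
Podcast: +7 to 8 (cap) → 40 left.
Outdoor: +13 to 16 (cap) → 27 left.
Affiliate takes 18 more to reach its cap of 18 → 9 left.
Radio: +6 to 7 (cap) → 3 left.
Print: +3 (room for 17) → 3. Pool exhausted.
Total = 6×1 + 11×2 + 27×8 + 16×16 + 13×7 + 12×3 + 15×18 = 897.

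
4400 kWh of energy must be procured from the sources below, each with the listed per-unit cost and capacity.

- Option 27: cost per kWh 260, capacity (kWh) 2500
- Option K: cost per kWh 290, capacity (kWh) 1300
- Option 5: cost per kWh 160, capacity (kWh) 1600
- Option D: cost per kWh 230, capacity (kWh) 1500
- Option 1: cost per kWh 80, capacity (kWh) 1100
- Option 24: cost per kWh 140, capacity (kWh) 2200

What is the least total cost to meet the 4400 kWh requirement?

572000

Use sources in increasing cost order.
Option 1 at 80: take all 1100 kWh — 3300 still needed.
Option 24 (140): use full 2200 — 1100 kWh to go.
Option 5 at 160: take 1100 of its 1600 — requirement met.
Option D, Option 27, Option K: unused.
Cost = 1100×80 + 2200×140 + 1100×160 = 572000.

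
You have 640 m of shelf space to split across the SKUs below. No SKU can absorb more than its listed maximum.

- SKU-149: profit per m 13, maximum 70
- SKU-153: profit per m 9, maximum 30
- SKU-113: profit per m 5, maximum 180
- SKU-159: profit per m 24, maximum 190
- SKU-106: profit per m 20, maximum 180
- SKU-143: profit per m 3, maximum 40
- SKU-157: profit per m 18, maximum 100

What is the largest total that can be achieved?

Order the SKUs by profit per m: SKU-159 24 > SKU-106 20 > SKU-157 18 > SKU-149 13 > SKU-153 9 > SKU-113 5 > SKU-143 3.
SKU-159 takes 190 to reach its cap of 190 ; 450 left.
SKU-106: +180 to 180 (cap) ; 270 left.
Give SKU-157 100 to hit its cap of 100 ; 170 left.
SKU-149 takes 70 to reach its cap of 70 ; 100 left.
Give SKU-153 30 to hit its cap of 30 ; 70 left.
Only 70 left; SKU-113 takes them to reach 70.
Total = 13×70 + 9×30 + 5×70 + 24×190 + 20×180 + 18×100 = 11490.

11490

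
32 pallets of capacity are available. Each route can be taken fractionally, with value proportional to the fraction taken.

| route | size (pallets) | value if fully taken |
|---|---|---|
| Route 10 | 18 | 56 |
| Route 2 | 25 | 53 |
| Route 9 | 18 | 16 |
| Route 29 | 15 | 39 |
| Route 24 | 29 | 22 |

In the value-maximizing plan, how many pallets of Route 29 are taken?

14

Sort by value density: Route 10 56/18≈3.11, Route 29 39/15≈2.6, Route 2 53/25≈2.12, Route 9 16/18≈0.889, Route 24 22/29≈0.759.
Take all of Route 10 (18 pallets, value 56) — 14 pallets left.
Only 14 pallets remain; take 14/15 of Route 29 for value 39×14/15 = 36.4.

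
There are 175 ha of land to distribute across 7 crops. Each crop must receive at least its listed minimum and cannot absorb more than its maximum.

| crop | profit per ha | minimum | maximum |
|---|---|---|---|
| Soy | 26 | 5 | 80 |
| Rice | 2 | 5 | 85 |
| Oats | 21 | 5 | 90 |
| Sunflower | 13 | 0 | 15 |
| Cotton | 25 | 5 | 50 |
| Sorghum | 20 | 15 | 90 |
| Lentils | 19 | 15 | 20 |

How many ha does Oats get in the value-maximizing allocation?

10

Meeting every minimum uses 5+5+5+0+5+15+15 = 50 ha, leaving 125.
Highest profit per ha first: Soy 26 > Cotton 25 > Oats 21 > Sorghum 20 > Lentils 19 > Sunflower 13 > Rice 2.
Give Soy 75 more to hit its cap of 80 — 50 left.
Cotton: +45 to 50 (cap) — 5 left.
Oats: +5 (room for 85) → 10. Pool exhausted.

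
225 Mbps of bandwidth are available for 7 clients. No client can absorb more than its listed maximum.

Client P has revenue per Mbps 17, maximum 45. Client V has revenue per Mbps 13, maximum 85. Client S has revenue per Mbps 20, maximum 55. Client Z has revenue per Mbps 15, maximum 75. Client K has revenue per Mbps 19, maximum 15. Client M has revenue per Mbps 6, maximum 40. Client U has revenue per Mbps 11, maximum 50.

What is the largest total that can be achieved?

Order the clients by revenue per Mbps: Client S 20 > Client K 19 > Client P 17 > Client Z 15 > Client V 13 > Client U 11 > Client M 6.
Client S takes 55 to reach its cap of 55 ; 170 left.
Client K takes 15 to reach its cap of 15 ; 155 left.
Give Client P 45 to hit its cap of 45 ; 110 left.
Give Client Z 75 to hit its cap of 75 ; 35 left.
Only 35 left; Client V takes them to reach 35.
Total = 17×45 + 13×35 + 20×55 + 15×75 + 19×15 = 3730.

3730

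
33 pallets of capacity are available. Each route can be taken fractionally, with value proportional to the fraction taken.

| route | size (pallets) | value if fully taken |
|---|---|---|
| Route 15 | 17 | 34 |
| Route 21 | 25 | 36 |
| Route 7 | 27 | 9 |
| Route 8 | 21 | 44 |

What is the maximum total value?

Rank by value-to-size ratio: Route 8 44/21≈2.1, Route 15 34/17≈2, Route 21 36/25≈1.44, Route 7 9/27≈0.333.
Take all of Route 8 (21 pallets, value 44) — 12 pallets left.
Only 12 pallets remain; take 12/17 of Route 15 for value 34×12/17 = 24.
Total value = 68.

68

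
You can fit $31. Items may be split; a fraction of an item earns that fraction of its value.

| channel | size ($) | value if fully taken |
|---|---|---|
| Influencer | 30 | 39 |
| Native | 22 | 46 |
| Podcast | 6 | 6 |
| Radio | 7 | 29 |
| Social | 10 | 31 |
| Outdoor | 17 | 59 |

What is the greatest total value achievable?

109.7

Sort by value density: Radio 29/7≈4.14, Outdoor 59/17≈3.47, Social 31/10≈3.1, Native 46/22≈2.09, Influencer 39/30≈1.3, Podcast 6/6≈1.
Radio: take in full, 7 $ for value 29 ; 24 left.
Take all of Outdoor (17 $, value 59) ; 7 $ left.
7 $ left: a 7/10 share of Social gives 31×7/10 = 21.7.
Total value = 109.7.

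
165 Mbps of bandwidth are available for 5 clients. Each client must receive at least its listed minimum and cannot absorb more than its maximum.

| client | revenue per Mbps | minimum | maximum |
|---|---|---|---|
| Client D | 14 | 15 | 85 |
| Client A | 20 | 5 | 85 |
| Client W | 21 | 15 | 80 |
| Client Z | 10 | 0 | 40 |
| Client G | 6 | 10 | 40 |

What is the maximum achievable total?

Meeting every minimum uses 15+5+15+0+10 = 45 Mbps, leaving 120.
Order the clients by revenue per Mbps: Client W 21 > Client A 20 > Client D 14 > Client Z 10 > Client G 6.
Client W: +65 to 80 (cap) ; 55 left.
Only 55 left; Client A takes them to reach 60.
Total = 14×15 + 20×60 + 21×80 + 6×10 = 3150.

3150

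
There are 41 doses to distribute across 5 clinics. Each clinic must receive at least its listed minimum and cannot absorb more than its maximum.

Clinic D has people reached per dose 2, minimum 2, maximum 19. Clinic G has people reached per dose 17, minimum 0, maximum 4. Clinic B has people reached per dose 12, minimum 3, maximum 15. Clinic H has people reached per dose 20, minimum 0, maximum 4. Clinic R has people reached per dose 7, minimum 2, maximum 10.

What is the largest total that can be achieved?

414

Meeting every minimum uses 2+0+3+0+2 = 7 doses, leaving 34.
Highest people reached per dose first: Clinic H 20 > Clinic G 17 > Clinic B 12 > Clinic R 7 > Clinic D 2.
Clinic H takes 4 more to reach its cap of 4 — 30 left.
Clinic G takes 4 more to reach its cap of 4 — 26 left.
Clinic B: +12 to 15 (cap) — 14 left.
Clinic R: +8 to 10 (cap) — 6 left.
Only 6 left; Clinic D takes them to reach 8.
Total = 2×8 + 17×4 + 12×15 + 20×4 + 7×10 = 414.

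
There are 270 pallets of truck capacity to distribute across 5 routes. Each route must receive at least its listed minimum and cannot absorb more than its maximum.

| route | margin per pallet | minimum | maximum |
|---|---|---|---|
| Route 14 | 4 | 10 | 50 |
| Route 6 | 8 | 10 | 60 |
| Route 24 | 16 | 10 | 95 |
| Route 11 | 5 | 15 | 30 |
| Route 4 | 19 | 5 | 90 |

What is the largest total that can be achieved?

Meeting every minimum uses 10+10+10+15+5 = 50 pallets, leaving 220.
Order the routes by margin per pallet: Route 4 19 > Route 24 16 > Route 6 8 > Route 11 5 > Route 14 4.
Route 4: +85 to 90 (cap) — 135 left.
Route 24 takes 85 more to reach its cap of 95 — 50 left.
Give Route 6 50 more to hit its cap of 60 — 0 left.
Total = 4×10 + 8×60 + 16×95 + 5×15 + 19×90 = 3825.

3825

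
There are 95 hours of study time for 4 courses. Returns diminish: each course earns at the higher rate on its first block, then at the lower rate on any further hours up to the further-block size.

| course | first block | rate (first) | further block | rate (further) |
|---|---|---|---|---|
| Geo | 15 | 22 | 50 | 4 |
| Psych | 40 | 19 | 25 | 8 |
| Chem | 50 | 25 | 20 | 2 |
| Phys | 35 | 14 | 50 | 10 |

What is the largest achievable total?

Rank every tier by rate: Chem/first 25 > Geo/first 22 > Psych/first 19 > Phys/first 14 > Phys/second 10 > Psych/second 8 > Geo/second 4 > Chem/second 2.
Chem first at 25: fill all 50 — 45 left.
Geo/first (22): +15 — 30 left.
Psych/first: +30 of 40 at 19; pool empty.
Total = 25×50 + 22×15 + 19×30 = 2150.

2150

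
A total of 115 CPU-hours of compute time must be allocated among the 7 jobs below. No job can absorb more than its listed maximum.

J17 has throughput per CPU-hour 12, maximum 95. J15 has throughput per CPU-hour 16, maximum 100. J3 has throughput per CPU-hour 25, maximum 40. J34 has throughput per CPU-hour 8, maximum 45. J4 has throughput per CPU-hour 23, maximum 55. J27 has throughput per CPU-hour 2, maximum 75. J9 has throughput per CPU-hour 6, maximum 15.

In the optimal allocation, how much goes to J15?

Rank by throughput per CPU-hour: J3 25 > J4 23 > J15 16 > J17 12 > J34 8 > J9 6 > J27 2.
J3 takes 40 to reach its cap of 40 — 75 left.
J4 takes 55 to reach its cap of 55 — 20 left.
Only 20 left; J15 takes them to reach 20.

20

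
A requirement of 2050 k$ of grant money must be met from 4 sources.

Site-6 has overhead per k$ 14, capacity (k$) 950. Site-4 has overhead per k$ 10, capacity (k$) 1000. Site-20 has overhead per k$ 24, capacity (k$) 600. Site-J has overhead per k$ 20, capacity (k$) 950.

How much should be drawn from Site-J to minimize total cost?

100

Fill from the cheapest source first.
Site-4 (10): use full 1000 ; 1050 k$ to go.
Site-6 at 14: take all 950 k$ ; 100 still needed.
Site-J (20): take the remaining 100 ; done.
Site-20: unused.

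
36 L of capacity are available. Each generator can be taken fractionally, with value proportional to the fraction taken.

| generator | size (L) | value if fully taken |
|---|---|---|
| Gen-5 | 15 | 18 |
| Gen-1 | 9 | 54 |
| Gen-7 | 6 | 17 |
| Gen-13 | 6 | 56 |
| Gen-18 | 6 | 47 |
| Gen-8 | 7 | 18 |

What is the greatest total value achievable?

194.4

Best value per unit of size first: Gen-13 56/6≈9.33, Gen-18 47/6≈7.83, Gen-1 54/9≈6, Gen-7 17/6≈2.83, Gen-8 18/7≈2.57, Gen-5 18/15≈1.2.
Take all of Gen-13 (6 L, value 56) ; 30 L left.
All 6 L of Gen-18 fit (value 47) ; 24 remain.
Take all of Gen-1 (9 L, value 54) ; 15 L left.
Gen-7: take in full, 6 L for value 17 ; 9 left.
Gen-8: take in full, 7 L for value 18 ; 2 left.
Only 2 L remain; take 2/15 of Gen-5 for value 18×2/15 = 2.4.
Total value = 194.4.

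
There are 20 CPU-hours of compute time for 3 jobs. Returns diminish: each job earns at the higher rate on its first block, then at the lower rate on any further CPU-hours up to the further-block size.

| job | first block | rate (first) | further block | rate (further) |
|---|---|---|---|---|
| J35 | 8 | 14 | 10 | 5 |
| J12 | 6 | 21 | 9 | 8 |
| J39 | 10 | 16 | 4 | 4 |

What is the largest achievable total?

Order all 6 blocks by rate: J12/first 21 > J39/first 16 > J35/first 14 > J12/second 8 > J35/second 5 > J39/second 4.
Fill J12 first block (6 at 21) — 14 left.
Fill J39 first block (10 at 16) — 4 left.
4 remain; put them into J35 first at 14.
Total = 21×6 + 16×10 + 14×4 = 342.

342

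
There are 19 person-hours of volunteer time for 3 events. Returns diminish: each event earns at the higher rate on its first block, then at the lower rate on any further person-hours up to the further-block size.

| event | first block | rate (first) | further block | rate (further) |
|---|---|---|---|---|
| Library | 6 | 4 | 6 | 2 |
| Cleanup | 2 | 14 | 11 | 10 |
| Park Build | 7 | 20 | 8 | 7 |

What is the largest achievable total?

268

Rank every tier by rate: Park Build/first 20 > Cleanup/first 14 > Cleanup/second 10 > Park Build/second 7 > Library/first 4 > Library/second 2.
Park Build first at 20: fill all 7 → 12 left.
Cleanup first at 14: fill all 2 → 10 left.
Cleanup/second: +10 of 11 at 10; pool empty.
Total = 20×7 + 14×2 + 10×10 = 268.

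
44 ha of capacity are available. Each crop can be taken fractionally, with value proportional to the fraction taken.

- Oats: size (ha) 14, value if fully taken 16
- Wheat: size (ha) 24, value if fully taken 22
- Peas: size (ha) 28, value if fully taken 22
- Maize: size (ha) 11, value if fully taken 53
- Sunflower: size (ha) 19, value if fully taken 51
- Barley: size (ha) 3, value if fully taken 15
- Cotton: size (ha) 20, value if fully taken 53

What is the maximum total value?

Rank by value-to-size ratio: Barley 15/3≈5, Maize 53/11≈4.82, Sunflower 51/19≈2.68, Cotton 53/20≈2.65, Oats 16/14≈1.14, Wheat 22/24≈0.917, Peas 22/28≈0.786.
Barley: take in full, 3 ha for value 15 — 41 left.
Maize: take in full, 11 ha for value 53 — 30 left.
Take all of Sunflower (19 ha, value 51) — 11 ha left.
Only 11 ha remain; take 11/20 of Cotton for value 53×11/20 = 29.15.
Total value = 148.15.

148.15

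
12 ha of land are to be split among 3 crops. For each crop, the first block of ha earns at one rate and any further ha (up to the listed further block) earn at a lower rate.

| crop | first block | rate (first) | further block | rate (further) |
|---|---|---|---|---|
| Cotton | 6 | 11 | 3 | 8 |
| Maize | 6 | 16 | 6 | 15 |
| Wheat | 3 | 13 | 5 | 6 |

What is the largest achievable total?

186

Rank every tier by rate: Maize/T1 16 > Maize/T2 15 > Wheat/T1 13 > Cotton/T1 11 > Cotton/T2 8 > Wheat/T2 6.
Fill Maize T1 block (6 at 16) — 6 left.
Fill Maize T2 block (6 at 15) — 0 left.
Total = 16×6 + 15×6 = 186.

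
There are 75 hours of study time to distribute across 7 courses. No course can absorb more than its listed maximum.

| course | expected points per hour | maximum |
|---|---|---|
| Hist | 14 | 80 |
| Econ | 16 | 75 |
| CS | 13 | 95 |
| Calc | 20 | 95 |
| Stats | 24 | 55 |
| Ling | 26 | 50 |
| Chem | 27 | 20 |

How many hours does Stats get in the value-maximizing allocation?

Rank by expected points per hour: Chem 27 > Ling 26 > Stats 24 > Calc 20 > Econ 16 > Hist 14 > CS 13.
Chem: +20 to 20 (cap) ; 55 left.
Ling: +50 to 50 (cap) ; 5 left.
Stats has room for 55 but only 5 remain, so it gets 5.

5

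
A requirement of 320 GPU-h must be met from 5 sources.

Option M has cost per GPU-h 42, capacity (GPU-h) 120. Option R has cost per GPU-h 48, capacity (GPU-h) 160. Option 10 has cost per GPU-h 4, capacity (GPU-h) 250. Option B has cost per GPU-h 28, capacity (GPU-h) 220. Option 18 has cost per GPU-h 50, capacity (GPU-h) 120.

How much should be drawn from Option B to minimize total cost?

70

Fill from the cheapest source first.
Take 250 from Option 10 at 4 ; need 70 more.
Option B (28): take the remaining 70 ; done.
Option M, Option R, Option 18: unused.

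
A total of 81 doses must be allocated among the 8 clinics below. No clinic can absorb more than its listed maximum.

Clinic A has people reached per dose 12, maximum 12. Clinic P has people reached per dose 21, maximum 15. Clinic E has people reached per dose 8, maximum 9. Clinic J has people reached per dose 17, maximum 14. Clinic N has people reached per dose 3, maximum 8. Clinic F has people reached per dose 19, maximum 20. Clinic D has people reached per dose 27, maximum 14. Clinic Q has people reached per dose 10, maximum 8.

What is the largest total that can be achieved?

1515

Rank by people reached per dose: Clinic D 27 > Clinic P 21 > Clinic F 19 > Clinic J 17 > Clinic A 12 > Clinic Q 10 > Clinic E 8 > Clinic N 3.
Clinic D: +14 to 14 (cap) → 67 left.
Give Clinic P 15 to hit its cap of 15 → 52 left.
Clinic F: +20 to 20 (cap) → 32 left.
Clinic J: +14 to 14 (cap) → 18 left.
Give Clinic A 12 to hit its cap of 12 → 6 left.
Clinic Q has room for 8 but only 6 remain, so it gets 6.
Total = 12×12 + 21×15 + 17×14 + 19×20 + 27×14 + 10×6 = 1515.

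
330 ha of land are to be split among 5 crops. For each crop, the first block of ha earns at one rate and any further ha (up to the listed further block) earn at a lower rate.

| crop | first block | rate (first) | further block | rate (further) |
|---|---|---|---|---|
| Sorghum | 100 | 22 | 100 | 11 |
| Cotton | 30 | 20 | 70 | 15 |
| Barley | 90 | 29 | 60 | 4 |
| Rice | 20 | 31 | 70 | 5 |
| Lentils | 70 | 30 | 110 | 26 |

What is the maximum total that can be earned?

Order all 10 blocks by rate: Rice/first 31 > Lentils/first 30 > Barley/first 29 > Lentils/second 26 > Sorghum/first 22 > Cotton/first 20 > Cotton/second 15 > Sorghum/second 11 > Rice/second 5 > Barley/second 4.
Rice/first (31): +20 → 310 left.
Lentils first at 30: fill all 70 → 240 left.
Barley/first (29): +90 → 150 left.
Lentils second at 26: fill all 110 → 40 left.
Sorghum first at 22: only 40 left, fill 40.
Total = 31×20 + 30×70 + 29×90 + 26×110 + 22×40 = 9070.

9070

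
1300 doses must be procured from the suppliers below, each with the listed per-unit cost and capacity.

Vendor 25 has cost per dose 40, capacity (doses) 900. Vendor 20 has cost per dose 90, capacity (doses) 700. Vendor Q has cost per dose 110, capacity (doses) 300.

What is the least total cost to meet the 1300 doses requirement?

Cheapest first:
Vendor 25 (40): use full 900 — 400 doses to go.
Take 400 from Vendor 20 at 90 to finish.
Vendor Q: unused.
Cost = 900×40 + 400×90 = 72000.

72000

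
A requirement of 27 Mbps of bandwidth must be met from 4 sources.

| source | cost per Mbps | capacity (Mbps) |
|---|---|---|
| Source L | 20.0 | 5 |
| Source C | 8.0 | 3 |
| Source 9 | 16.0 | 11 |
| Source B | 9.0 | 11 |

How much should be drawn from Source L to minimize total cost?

Fill from the cheapest source first.
Source C at 8.0: take all 3 Mbps → 24 still needed.
Source B (9.0): use full 11 → 13 Mbps to go.
Source 9 at 16.0: take all 11 Mbps → 2 still needed.
Source L (20.0): take the remaining 2 → done.

2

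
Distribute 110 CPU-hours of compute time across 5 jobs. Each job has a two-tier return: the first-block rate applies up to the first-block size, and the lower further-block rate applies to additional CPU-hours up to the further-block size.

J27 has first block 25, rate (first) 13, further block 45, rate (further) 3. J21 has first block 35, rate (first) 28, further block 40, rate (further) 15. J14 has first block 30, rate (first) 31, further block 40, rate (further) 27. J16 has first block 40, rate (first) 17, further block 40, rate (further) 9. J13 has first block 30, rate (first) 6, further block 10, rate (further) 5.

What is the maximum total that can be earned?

3075

Rank every tier by rate: J14/tier1 31 > J21/tier1 28 > J14/tier2 27 > J16/tier1 17 > J21/tier2 15 > J27/tier1 13 > J16/tier2 9 > J13/tier1 6 > J13/tier2 5 > J27/tier2 3.
J14 tier1 at 31: fill all 30 → 80 left.
J21 tier1 at 28: fill all 35 → 45 left.
J14/tier2 (27): +40 → 5 left.
5 remain; put them into J16 tier1 at 17.
Total = 31×30 + 28×35 + 27×40 + 17×5 = 3075.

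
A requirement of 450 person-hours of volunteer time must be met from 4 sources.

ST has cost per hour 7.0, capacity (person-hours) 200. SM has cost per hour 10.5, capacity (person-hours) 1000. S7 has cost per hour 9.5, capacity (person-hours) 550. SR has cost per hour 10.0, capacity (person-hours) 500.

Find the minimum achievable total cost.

Fill from the cheapest source first.
ST (7.0): use full 200 — 250 person-hours to go.
S7 at 9.5: take 250 of its 550 — requirement met.
SR, SM: unused.
Cost = 200×7.0 + 250×9.5 = 3775.

3775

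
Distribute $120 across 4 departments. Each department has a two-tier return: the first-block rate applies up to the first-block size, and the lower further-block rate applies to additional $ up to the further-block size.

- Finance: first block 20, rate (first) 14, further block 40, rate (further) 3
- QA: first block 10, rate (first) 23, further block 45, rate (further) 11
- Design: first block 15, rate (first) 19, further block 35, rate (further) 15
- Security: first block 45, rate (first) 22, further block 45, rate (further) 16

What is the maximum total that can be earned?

Rank every tier by rate: QA/T1 23 > Security/T1 22 > Design/T1 19 > Security/T2 16 > Design/T2 15 > Finance/T1 14 > QA/T2 11 > Finance/T2 3.
QA/T1 (23): +10 — 110 left.
Security/T1 (22): +45 — 65 left.
Design T1 at 19: fill all 15 — 50 left.
Fill Security T2 block (45 at 16) — 5 left.
Design/T2: +5 of 35 at 15; pool empty.
Total = 23×10 + 22×45 + 19×15 + 16×45 + 15×5 = 2300.

2300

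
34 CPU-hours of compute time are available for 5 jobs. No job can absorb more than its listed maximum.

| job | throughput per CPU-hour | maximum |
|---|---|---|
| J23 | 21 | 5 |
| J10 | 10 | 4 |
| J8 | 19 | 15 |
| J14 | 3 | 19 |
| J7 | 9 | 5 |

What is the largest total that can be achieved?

Highest throughput per CPU-hour first: J23 21 > J8 19 > J10 10 > J7 9 > J14 3.
J23: +5 to 5 (cap) — 29 left.
Give J8 15 to hit its cap of 15 — 14 left.
J10 takes 4 to reach its cap of 4 — 10 left.
J7: +5 to 5 (cap) — 5 left.
Only 5 left; J14 takes them to reach 5.
Total = 21×5 + 10×4 + 19×15 + 3×5 + 9×5 = 490.

490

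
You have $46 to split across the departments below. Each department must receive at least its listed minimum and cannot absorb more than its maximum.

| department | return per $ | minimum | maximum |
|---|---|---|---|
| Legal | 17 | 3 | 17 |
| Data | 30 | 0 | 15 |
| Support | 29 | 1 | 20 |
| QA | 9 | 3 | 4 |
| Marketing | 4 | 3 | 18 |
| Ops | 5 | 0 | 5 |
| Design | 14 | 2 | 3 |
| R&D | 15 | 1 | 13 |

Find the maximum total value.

Meeting every minimum uses 3+0+1+3+3+0+2+1 = 13 $, leaving 33.
Rank by return per $: Data 30 > Support 29 > Legal 17 > R&D 15 > Design 14 > QA 9 > Ops 5 > Marketing 4.
Data: +15 to 15 (cap) — 18 left.
Support has room for 19 more but only 18 remain, so it gets 19.
Total = 17×3 + 30×15 + 29×19 + 9×3 + 4×3 + 14×2 + 15×1 = 1134.

1134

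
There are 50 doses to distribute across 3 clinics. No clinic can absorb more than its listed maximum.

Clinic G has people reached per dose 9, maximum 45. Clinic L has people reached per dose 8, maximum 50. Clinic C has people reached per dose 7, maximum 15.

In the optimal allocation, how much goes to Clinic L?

5

Highest people reached per dose first: Clinic G 9 > Clinic L 8 > Clinic C 7.
Clinic G: +45 to 45 (cap) ; 5 left.
Clinic L: +5 (room for 50) → 5. Pool exhausted.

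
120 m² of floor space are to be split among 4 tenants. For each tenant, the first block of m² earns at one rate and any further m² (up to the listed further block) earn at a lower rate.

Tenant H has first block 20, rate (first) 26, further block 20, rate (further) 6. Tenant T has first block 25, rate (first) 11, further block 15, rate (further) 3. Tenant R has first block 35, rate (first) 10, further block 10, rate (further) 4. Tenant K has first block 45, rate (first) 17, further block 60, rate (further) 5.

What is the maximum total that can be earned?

1860

Order all 8 blocks by rate: Tenant H/tier1 26 > Tenant K/tier1 17 > Tenant T/tier1 11 > Tenant R/tier1 10 > Tenant H/tier2 6 > Tenant K/tier2 5 > Tenant R/tier2 4 > Tenant T/tier2 3.
Fill Tenant H tier1 block (20 at 26) — 100 left.
Fill Tenant K tier1 block (45 at 17) — 55 left.
Tenant T tier1 at 11: fill all 25 — 30 left.
Tenant R/tier1: +30 of 35 at 10; pool empty.
Total = 26×20 + 17×45 + 11×25 + 10×30 = 1860.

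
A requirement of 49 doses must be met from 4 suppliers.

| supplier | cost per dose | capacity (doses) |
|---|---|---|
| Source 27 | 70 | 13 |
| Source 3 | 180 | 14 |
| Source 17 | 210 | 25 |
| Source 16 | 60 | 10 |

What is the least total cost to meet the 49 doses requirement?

Use suppliers in increasing cost order.
Source 16 at 60: take all 10 doses — 39 still needed.
Source 27 at 70: take all 13 doses — 26 still needed.
Source 3 at 180: take all 14 doses — 12 still needed.
Source 17 (210): take the remaining 12 — done.
Cost = 10×60 + 13×70 + 14×180 + 12×210 = 6550.

6550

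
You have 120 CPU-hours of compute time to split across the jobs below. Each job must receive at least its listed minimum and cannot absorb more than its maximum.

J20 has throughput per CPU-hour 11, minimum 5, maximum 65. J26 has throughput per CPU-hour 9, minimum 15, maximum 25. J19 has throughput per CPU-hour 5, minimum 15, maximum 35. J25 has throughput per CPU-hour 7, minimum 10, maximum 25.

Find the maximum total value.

Meeting every minimum uses 5+15+15+10 = 45 CPU-hours, leaving 75.
Order the jobs by throughput per CPU-hour: J20 11 > J26 9 > J25 7 > J19 5.
J20: +60 to 65 (cap) → 15 left.
Give J26 10 more to hit its cap of 25 → 5 left.
Only 5 left; J25 takes them to reach 15.
Total = 11×65 + 9×25 + 5×15 + 7×15 = 1120.

1120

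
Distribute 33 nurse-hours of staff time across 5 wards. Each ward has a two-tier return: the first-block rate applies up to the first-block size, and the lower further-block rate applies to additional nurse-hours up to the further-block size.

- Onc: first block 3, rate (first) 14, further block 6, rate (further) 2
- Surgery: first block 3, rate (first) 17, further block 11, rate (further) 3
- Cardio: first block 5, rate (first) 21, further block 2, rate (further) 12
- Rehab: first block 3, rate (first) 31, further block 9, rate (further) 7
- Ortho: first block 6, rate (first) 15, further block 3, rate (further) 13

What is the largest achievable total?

500

Treat each block as its own option and order by rate: Rehab/tier1 31 > Cardio/tier1 21 > Surgery/tier1 17 > Ortho/tier1 15 > Onc/tier1 14 > Ortho/tier2 13 > Cardio/tier2 12 > Rehab/tier2 7 > Surgery/tier2 3 > Onc/tier2 2.
Fill Rehab tier1 block (3 at 31) → 30 left.
Cardio tier1 at 21: fill all 5 → 25 left.
Surgery tier1 at 17: fill all 3 → 22 left.
Ortho tier1 at 15: fill all 6 → 16 left.
Onc/tier1 (14): +3 → 13 left.
Fill Ortho tier2 block (3 at 13) → 10 left.
Cardio tier2 at 12: fill all 2 → 8 left.
8 remain; put them into Rehab tier2 at 7.
Total = 31×3 + 21×5 + 17×3 + 15×6 + 14×3 + 13×3 + 12×2 + 7×8 = 500.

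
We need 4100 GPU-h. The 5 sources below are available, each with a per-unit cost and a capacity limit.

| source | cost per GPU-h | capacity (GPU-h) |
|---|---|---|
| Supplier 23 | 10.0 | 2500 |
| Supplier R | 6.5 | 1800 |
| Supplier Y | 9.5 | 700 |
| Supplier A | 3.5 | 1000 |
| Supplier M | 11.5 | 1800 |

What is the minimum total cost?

27850

Fill from the cheapest source first.
Take 1000 from Supplier A at 3.5 ; need 3100 more.
Take 1800 from Supplier R at 6.5 ; need 1300 more.
Take 700 from Supplier Y at 9.5 ; need 600 more.
Supplier 23 at 10.0: take 600 of its 2500 ; requirement met.
Supplier M: unused.
Cost = 1000×3.5 + 1800×6.5 + 700×9.5 + 600×10.0 = 27850.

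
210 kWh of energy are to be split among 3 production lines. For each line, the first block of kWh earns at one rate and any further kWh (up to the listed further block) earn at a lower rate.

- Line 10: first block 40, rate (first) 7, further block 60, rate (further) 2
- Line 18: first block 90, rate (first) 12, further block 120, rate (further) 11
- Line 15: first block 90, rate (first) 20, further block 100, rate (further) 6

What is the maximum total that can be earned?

3210

Treat each block as its own option and order by rate: Line 15/tier1 20 > Line 18/tier1 12 > Line 18/tier2 11 > Line 10/tier1 7 > Line 15/tier2 6 > Line 10/tier2 2.
Line 15/tier1 (20): +90 — 120 left.
Line 18 tier1 at 12: fill all 90 — 30 left.
Line 18 tier2 at 11: only 30 left, fill 30.
Total = 20×90 + 12×90 + 11×30 = 3210.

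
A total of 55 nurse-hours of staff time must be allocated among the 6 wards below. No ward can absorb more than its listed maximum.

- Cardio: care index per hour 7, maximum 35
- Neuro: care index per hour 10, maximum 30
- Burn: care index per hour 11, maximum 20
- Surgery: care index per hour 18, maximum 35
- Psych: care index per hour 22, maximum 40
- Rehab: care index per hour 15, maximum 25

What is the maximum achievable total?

1150

Rank by care index per hour: Psych 22 > Surgery 18 > Rehab 15 > Burn 11 > Neuro 10 > Cardio 7.
Give Psych 40 to hit its cap of 40 ; 15 left.
Only 15 left; Surgery takes them to reach 15.
Total = 18×15 + 22×40 = 1150.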